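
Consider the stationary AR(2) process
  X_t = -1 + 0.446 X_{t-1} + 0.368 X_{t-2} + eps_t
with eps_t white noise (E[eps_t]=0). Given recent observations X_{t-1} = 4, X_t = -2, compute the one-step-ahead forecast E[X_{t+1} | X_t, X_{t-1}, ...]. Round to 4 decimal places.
E[X_{t+1} \mid \mathcal F_t] = -0.4200

For an AR(p) model X_t = c + sum_i phi_i X_{t-i} + eps_t, the
one-step-ahead conditional mean is
  E[X_{t+1} | X_t, ...] = c + sum_i phi_i X_{t+1-i}.
Substitute known values:
  E[X_{t+1} | ...] = -1 + (0.446) * (-2) + (0.368) * (4)
                   = -0.4200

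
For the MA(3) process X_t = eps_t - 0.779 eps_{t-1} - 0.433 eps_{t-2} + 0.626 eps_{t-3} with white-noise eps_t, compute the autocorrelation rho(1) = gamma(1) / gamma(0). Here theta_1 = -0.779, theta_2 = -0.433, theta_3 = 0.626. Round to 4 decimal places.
\rho(1) = -0.3260

For an MA(q) process with theta_0 = 1, the autocovariance is
  gamma(k) = sigma^2 * sum_{i=0..q-k} theta_i * theta_{i+k},
and rho(k) = gamma(k) / gamma(0). Sigma^2 cancels.
  numerator   = (1)*(-0.779) + (-0.779)*(-0.433) + (-0.433)*(0.626) = -0.712751.
  denominator = (1)^2 + (-0.779)^2 + (-0.433)^2 + (0.626)^2 = 2.186206.
  rho(1) = -0.712751 / 2.186206 = -0.3260.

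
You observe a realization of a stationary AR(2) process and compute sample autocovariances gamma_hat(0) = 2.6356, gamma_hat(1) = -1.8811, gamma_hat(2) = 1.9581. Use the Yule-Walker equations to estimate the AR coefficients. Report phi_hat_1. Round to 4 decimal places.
\hat\phi_{1} = -0.3740

The Yule-Walker equations for an AR(p) process read, in matrix form,
  Gamma_p phi = r_p,   with   (Gamma_p)_{ij} = gamma(|i - j|),
                       (r_p)_i = gamma(i),   i,j = 1..p.
Substitute the sample gammas (Toeplitz matrix and right-hand side of size 2):
  Gamma_p = [[2.6356, -1.8811], [-1.8811, 2.6356]]
  r_p     = [-1.8811, 1.9581]
Written out:
  2.6356 phi_1 - 1.8811 phi_2 = -1.8811
  -1.8811 phi_1 + 2.6356 phi_2 = 1.9581
Solve by Cramer's rule:
  det = gamma(0)^2 - gamma(1)^2 = (2.6356)^2 - (-1.8811)^2 = 6.94638736 - 3.53853721 = 3.40785015
  phi_hat_1 = [gamma(1) gamma(0) - gamma(1) gamma(2)] / det = [(-1.8811)(2.6356) - (-1.8811)(1.9581)] / 3.40785015 = -1.27444525 / 3.40785015 = -0.374
  phi_hat_2 = [gamma(0) gamma(2) - gamma(1)^2] / det = [(2.6356)(1.9581) - (-1.8811)^2] / 3.40785015 = 1.62223115 / 3.40785015 = 0.476
So phi_hat = [-0.3740, 0.4760].
Therefore phi_hat_1 = -0.3740.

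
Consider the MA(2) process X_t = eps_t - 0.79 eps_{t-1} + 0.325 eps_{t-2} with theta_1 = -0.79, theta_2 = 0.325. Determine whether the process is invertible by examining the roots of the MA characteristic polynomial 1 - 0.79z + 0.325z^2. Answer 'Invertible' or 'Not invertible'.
\text{Invertible}

The MA(q) characteristic polynomial is P(z) = 1 - 0.79z + 0.325z^2.
Invertibility requires all roots to lie outside the unit circle, i.e. |z| > 1 for every root.
Set 1 + (-0.79) z + (0.325) z^2 = 0, i.e. a z^2 + b z + c = 0 with a = 0.325, b = -0.79, c = 1.
Discriminant D = b^2 - 4ac = (-0.79)^2 - 4*(0.325)*1 = 0.6241 - (1.3) = -0.6759.
D < 0, so the roots are the complex-conjugate pair z = (-b +/- i sqrt(-D)) / (2a) = 1.2154 +/- 1.2648i.
For a conjugate pair |z|^2 = z * conj(z) = (product of roots) = c/a = 1/(0.325) = 3.076923, so |z| = sqrt(3.076923) = 1.7541 for both roots.
Moduli of all roots: 1.7541, 1.7541.
All moduli strictly greater than 1? Yes.
Verdict: Invertible.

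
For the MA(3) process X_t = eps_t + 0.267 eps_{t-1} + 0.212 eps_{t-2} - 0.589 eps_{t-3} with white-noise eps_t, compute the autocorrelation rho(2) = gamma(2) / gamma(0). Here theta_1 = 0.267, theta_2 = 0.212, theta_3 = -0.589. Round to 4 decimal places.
\rho(2) = 0.0374

For an MA(q) process with theta_0 = 1, the autocovariance is
  gamma(k) = sigma^2 * sum_{i=0..q-k} theta_i * theta_{i+k},
and rho(k) = gamma(k) / gamma(0). Sigma^2 cancels.
  numerator   = (1)*(0.212) + (0.267)*(-0.589) = 0.054737.
  denominator = (1)^2 + (0.267)^2 + (0.212)^2 + (-0.589)^2 = 1.463154.
  rho(2) = 0.054737 / 1.463154 = 0.0374.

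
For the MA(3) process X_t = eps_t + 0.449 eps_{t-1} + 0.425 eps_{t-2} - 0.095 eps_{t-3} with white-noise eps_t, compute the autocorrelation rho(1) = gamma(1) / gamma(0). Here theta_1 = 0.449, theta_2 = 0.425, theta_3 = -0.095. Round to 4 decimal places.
\rho(1) = 0.4309

For an MA(q) process with theta_0 = 1, the autocovariance is
  gamma(k) = sigma^2 * sum_{i=0..q-k} theta_i * theta_{i+k},
and rho(k) = gamma(k) / gamma(0). Sigma^2 cancels.
  numerator   = (1)*(0.449) + (0.449)*(0.425) + (0.425)*(-0.095) = 0.59945.
  denominator = (1)^2 + (0.449)^2 + (0.425)^2 + (-0.095)^2 = 1.391251.
  rho(1) = 0.59945 / 1.391251 = 0.4309.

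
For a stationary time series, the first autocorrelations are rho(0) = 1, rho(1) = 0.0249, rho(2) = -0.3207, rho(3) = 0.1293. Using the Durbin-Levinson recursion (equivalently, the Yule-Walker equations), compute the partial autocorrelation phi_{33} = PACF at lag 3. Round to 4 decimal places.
\phi_{33} = 0.1650

The PACF at lag k is phi_{kk}, the last component of the solution
to the Yule-Walker system G_k phi = r_k where
  (G_k)_{ij} = rho(|i - j|), (r_k)_i = rho(i), i,j = 1..k.
Equivalently, Durbin-Levinson gives phi_{kk} iteratively:
  phi_{11} = rho(1)
  phi_{kk} = [rho(k) - sum_{j=1..k-1} phi_{k-1,j} rho(k-j)]
            / [1 - sum_{j=1..k-1} phi_{k-1,j} rho(j)],
  phi_{k,j} = phi_{k-1,j} - phi_{kk} phi_{k-1,k-j},  j = 1..k-1.
Step k = 1:
  phi_11 = rho(1) = 0.0249.
Step k = 2:
  phi_22 = [rho(2) - phi_11 rho(1)] / [1 - phi_11 rho(1)] = [-0.3207 - (0.0249)(0.0249)] / [1 - (0.0249)(0.0249)]
         = -0.32132001 / 0.99937999 = -0.321519.
  Update: phi_21 = phi_11 - phi_22 phi_11 = 0.0249 - (-0.321519)(0.0249) = 0.032906.
Step k = 3:
  phi_33 = [rho(3) - phi_21 rho(2) - phi_22 rho(1)] / [1 - phi_21 rho(1) - phi_22 rho(2)]
    numerator   = 0.1293 - (0.032906)(-0.3207) - (-0.321519)(0.0249) = 0.14785873
    denominator = 1 - (0.032906)(0.0249) - (-0.321519)(-0.3207) = 0.89606939
  phi_33 = 0.14785873 / 0.89606939 = 0.165.
Therefore phi_{33} = 0.1650.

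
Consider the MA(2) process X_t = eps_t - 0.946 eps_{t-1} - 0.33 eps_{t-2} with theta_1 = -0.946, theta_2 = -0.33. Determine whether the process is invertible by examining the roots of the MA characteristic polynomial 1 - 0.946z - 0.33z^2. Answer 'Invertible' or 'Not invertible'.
\text{Not invertible}

The MA(q) characteristic polynomial is P(z) = 1 - 0.946z - 0.33z^2.
Invertibility requires all roots to lie outside the unit circle, i.e. |z| > 1 for every root.
Set 1 + (-0.946) z + (-0.33) z^2 = 0, i.e. a z^2 + b z + c = 0 with a = -0.33, b = -0.946, c = 1.
Discriminant D = b^2 - 4ac = (-0.946)^2 - 4*(-0.33)*1 = 0.894916 - (-1.32) = 2.214916.
D >= 0, so the roots are real: z = (-b +/- sqrt(D)) / (2a) = (0.946 +/- 1.488259) / (-0.66).
  z_1 = (0.946 + 1.488259) / (-0.66) = -3.6883,   |z_1| = 3.6883.
  z_2 = (0.946 - 1.488259) / (-0.66) = 0.8216,   |z_2| = 0.8216.
Moduli of all roots: 3.6883, 0.8216.
All moduli strictly greater than 1? No.
Verdict: Not invertible.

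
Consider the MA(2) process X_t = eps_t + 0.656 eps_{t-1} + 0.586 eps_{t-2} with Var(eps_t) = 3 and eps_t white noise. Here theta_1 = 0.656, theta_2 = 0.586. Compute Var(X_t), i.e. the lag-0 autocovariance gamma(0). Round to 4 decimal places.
\gamma(0) = 5.3212

For an MA(q) process X_t = eps_t + sum_i theta_i eps_{t-i} with
Var(eps_t) = sigma^2, the variance is
  gamma(0) = sigma^2 * (1 + sum_i theta_i^2).
  sum_i theta_i^2 = (0.656)^2 + (0.586)^2 = 0.430336 + 0.343396 = 0.773732.
  gamma(0) = 3 * (1 + 0.773732) = 3 * 1.773732 = 5.321196, which rounds to 5.3212.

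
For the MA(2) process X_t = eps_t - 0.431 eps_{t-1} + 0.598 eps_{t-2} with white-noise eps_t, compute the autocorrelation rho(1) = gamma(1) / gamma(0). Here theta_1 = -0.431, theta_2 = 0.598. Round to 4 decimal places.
\rho(1) = -0.4463

For an MA(q) process with theta_0 = 1, the autocovariance is
  gamma(k) = sigma^2 * sum_{i=0..q-k} theta_i * theta_{i+k},
and rho(k) = gamma(k) / gamma(0). Sigma^2 cancels.
  numerator   = (1)*(-0.431) + (-0.431)*(0.598) = -0.688738.
  denominator = (1)^2 + (-0.431)^2 + (0.598)^2 = 1.543365.
  rho(1) = -0.688738 / 1.543365 = -0.4463.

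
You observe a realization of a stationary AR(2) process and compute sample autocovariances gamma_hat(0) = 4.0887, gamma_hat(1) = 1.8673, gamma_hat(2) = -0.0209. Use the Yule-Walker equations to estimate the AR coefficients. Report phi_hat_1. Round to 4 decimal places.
\hat\phi_{1} = 0.5800

The Yule-Walker equations for an AR(p) process read, in matrix form,
  Gamma_p phi = r_p,   with   (Gamma_p)_{ij} = gamma(|i - j|),
                       (r_p)_i = gamma(i),   i,j = 1..p.
Substitute the sample gammas (Toeplitz matrix and right-hand side of size 2):
  Gamma_p = [[4.0887, 1.8673], [1.8673, 4.0887]]
  r_p     = [1.8673, -0.0209]
Written out:
  4.0887 phi_1 + 1.8673 phi_2 = 1.8673
  1.8673 phi_1 + 4.0887 phi_2 = -0.0209
Solve by Cramer's rule:
  det = gamma(0)^2 - gamma(1)^2 = (4.0887)^2 - (1.8673)^2 = 16.71746769 - 3.48680929 = 13.2306584
  phi_hat_1 = [gamma(1) gamma(0) - gamma(1) gamma(2)] / det = [(1.8673)(4.0887) - (1.8673)(-0.0209)] / 13.2306584 = 7.67385608 / 13.2306584 = 0.58
  phi_hat_2 = [gamma(0) gamma(2) - gamma(1)^2] / det = [(4.0887)(-0.0209) - (1.8673)^2] / 13.2306584 = -3.57226312 / 13.2306584 = -0.27
So phi_hat = [0.5800, -0.2700].
Therefore phi_hat_1 = 0.5800.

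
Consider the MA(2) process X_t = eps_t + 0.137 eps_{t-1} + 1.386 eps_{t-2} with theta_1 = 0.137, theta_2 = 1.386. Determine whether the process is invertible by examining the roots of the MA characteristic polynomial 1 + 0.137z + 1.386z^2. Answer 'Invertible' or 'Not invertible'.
\text{Not invertible}

The MA(q) characteristic polynomial is P(z) = 1 + 0.137z + 1.386z^2.
Invertibility requires all roots to lie outside the unit circle, i.e. |z| > 1 for every root.
Set 1 + (0.137) z + (1.386) z^2 = 0, i.e. a z^2 + b z + c = 0 with a = 1.386, b = 0.137, c = 1.
Discriminant D = b^2 - 4ac = (0.137)^2 - 4*(1.386)*1 = 0.018769 - (5.544) = -5.525231.
D < 0, so the roots are the complex-conjugate pair z = (-b +/- i sqrt(-D)) / (2a) = -0.0494 +/- 0.848i.
For a conjugate pair |z|^2 = z * conj(z) = (product of roots) = c/a = 1/(1.386) = 0.721501, so |z| = sqrt(0.721501) = 0.8494 for both roots.
Moduli of all roots: 0.8494, 0.8494.
All moduli strictly greater than 1? No.
Verdict: Not invertible.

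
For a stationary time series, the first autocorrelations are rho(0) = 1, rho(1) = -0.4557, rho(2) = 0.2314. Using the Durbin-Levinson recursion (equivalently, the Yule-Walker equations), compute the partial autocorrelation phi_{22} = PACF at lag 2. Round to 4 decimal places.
\phi_{22} = 0.0300

The PACF at lag k is phi_{kk}, the last component of the solution
to the Yule-Walker system G_k phi = r_k where
  (G_k)_{ij} = rho(|i - j|), (r_k)_i = rho(i), i,j = 1..k.
Equivalently, Durbin-Levinson gives phi_{kk} iteratively:
  phi_{11} = rho(1)
  phi_{kk} = [rho(k) - sum_{j=1..k-1} phi_{k-1,j} rho(k-j)]
            / [1 - sum_{j=1..k-1} phi_{k-1,j} rho(j)],
  phi_{k,j} = phi_{k-1,j} - phi_{kk} phi_{k-1,k-j},  j = 1..k-1.
Step k = 1:
  phi_11 = rho(1) = -0.4557.
Step k = 2:
  phi_22 = [rho(2) - phi_11 rho(1)] / [1 - phi_11 rho(1)] = [0.2314 - (-0.4557)(-0.4557)] / [1 - (-0.4557)(-0.4557)]
         = 0.02373751 / 0.79233751 = 0.03.
Therefore phi_{22} = 0.0300.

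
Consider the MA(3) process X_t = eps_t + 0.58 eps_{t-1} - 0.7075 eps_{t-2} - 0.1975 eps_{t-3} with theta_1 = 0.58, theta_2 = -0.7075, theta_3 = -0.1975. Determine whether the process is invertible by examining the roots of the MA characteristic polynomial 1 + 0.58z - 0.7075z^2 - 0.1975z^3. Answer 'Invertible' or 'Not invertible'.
\text{Not invertible}

The MA(q) characteristic polynomial is P(z) = 1 + 0.58z - 0.7075z^2 - 0.1975z^3.
Invertibility requires all roots to lie outside the unit circle, i.e. |z| > 1 for every root.
Degree 3: look for a simple real root z0 first, then factor out (1 - z/z0) and solve the remaining quadratic.
Testing z0 = -4: P(-4) = 1 + (0.58)(-4) + (-0.7075)(-4)^2 + (-0.1975)(-4)^3
  = 1 + (-2.32) + (-11.32) + (12.64) = 0.  So z_0 = -4 is a root, |z_0| = 4.
Divide out the factor (1 + 0.25 z) = (1 - z/z0) (since 1/z0 = -0.25):
  P(z) = (1 + 0.25 z)(1 + (0.33) z + (-0.79) z^2)
  [check: z-coef 0.33 - (-0.25) = 0.58; z^2-coef -0.79 - (-0.25)(0.33) = -0.7075; z^3-coef -(-0.25)(-0.79) = -0.1975.]
Remaining roots from the quadratic factor 1 + (0.33) z + (-0.79) z^2:
  Set 1 + (0.33) z + (-0.79) z^2 = 0, i.e. a z^2 + b z + c = 0 with a = -0.79, b = 0.33, c = 1.
  Discriminant D = b^2 - 4ac = (0.33)^2 - 4*(-0.79)*1 = 0.1089 - (-3.16) = 3.2689.
  D >= 0, so the roots are real: z = (-b +/- sqrt(D)) / (2a) = (-0.33 +/- 1.80801) / (-1.58).
    z_1 = (-0.33 + 1.80801) / (-1.58) = -0.9354,   |z_1| = 0.9354.
    z_2 = (-0.33 - 1.80801) / (-1.58) = 1.3532,   |z_2| = 1.3532.
Moduli of all roots: 4.0000, 0.9354, 1.3532.
All moduli strictly greater than 1? No.
Verdict: Not invertible.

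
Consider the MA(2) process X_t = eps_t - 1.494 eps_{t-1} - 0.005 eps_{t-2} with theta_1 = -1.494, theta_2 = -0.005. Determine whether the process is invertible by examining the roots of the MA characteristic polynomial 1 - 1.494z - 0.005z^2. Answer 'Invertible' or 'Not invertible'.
\text{Not invertible}

The MA(q) characteristic polynomial is P(z) = 1 - 1.494z - 0.005z^2.
Invertibility requires all roots to lie outside the unit circle, i.e. |z| > 1 for every root.
Set 1 + (-1.494) z + (-0.005) z^2 = 0, i.e. a z^2 + b z + c = 0 with a = -0.005, b = -1.494, c = 1.
Discriminant D = b^2 - 4ac = (-1.494)^2 - 4*(-0.005)*1 = 2.232036 - (-0.02) = 2.252036.
D >= 0, so the roots are real: z = (-b +/- sqrt(D)) / (2a) = (1.494 +/- 1.500679) / (-0.01).
  z_1 = (1.494 + 1.500679) / (-0.01) = -299.4679,   |z_1| = 299.4679.
  z_2 = (1.494 - 1.500679) / (-0.01) = 0.6679,   |z_2| = 0.6679.
Moduli of all roots: 299.4679, 0.6679.
All moduli strictly greater than 1? No.
Verdict: Not invertible.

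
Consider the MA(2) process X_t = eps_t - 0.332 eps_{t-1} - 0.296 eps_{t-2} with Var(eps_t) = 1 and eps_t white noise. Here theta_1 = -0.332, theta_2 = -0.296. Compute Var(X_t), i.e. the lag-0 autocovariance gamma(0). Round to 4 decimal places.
\gamma(0) = 1.1978

For an MA(q) process X_t = eps_t + sum_i theta_i eps_{t-i} with
Var(eps_t) = sigma^2, the variance is
  gamma(0) = sigma^2 * (1 + sum_i theta_i^2).
  sum_i theta_i^2 = (-0.332)^2 + (-0.296)^2 = 0.110224 + 0.087616 = 0.19784.
  gamma(0) = 1 * (1 + 0.19784) = 1 * 1.19784 = 1.19784, which rounds to 1.1978.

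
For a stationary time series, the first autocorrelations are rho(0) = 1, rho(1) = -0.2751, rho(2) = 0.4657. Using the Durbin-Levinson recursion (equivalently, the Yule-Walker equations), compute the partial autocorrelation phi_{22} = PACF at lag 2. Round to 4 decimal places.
\phi_{22} = 0.4220

The PACF at lag k is phi_{kk}, the last component of the solution
to the Yule-Walker system G_k phi = r_k where
  (G_k)_{ij} = rho(|i - j|), (r_k)_i = rho(i), i,j = 1..k.
Equivalently, Durbin-Levinson gives phi_{kk} iteratively:
  phi_{11} = rho(1)
  phi_{kk} = [rho(k) - sum_{j=1..k-1} phi_{k-1,j} rho(k-j)]
            / [1 - sum_{j=1..k-1} phi_{k-1,j} rho(j)],
  phi_{k,j} = phi_{k-1,j} - phi_{kk} phi_{k-1,k-j},  j = 1..k-1.
Step k = 1:
  phi_11 = rho(1) = -0.2751.
Step k = 2:
  phi_22 = [rho(2) - phi_11 rho(1)] / [1 - phi_11 rho(1)] = [0.4657 - (-0.2751)(-0.2751)] / [1 - (-0.2751)(-0.2751)]
         = 0.39001999 / 0.92431999 = 0.422.
Therefore phi_{22} = 0.4220.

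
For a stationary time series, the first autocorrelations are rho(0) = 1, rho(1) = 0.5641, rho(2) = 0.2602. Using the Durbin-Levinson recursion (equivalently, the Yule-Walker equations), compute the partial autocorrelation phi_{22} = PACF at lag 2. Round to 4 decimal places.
\phi_{22} = -0.0851

The PACF at lag k is phi_{kk}, the last component of the solution
to the Yule-Walker system G_k phi = r_k where
  (G_k)_{ij} = rho(|i - j|), (r_k)_i = rho(i), i,j = 1..k.
Equivalently, Durbin-Levinson gives phi_{kk} iteratively:
  phi_{11} = rho(1)
  phi_{kk} = [rho(k) - sum_{j=1..k-1} phi_{k-1,j} rho(k-j)]
            / [1 - sum_{j=1..k-1} phi_{k-1,j} rho(j)],
  phi_{k,j} = phi_{k-1,j} - phi_{kk} phi_{k-1,k-j},  j = 1..k-1.
Step k = 1:
  phi_11 = rho(1) = 0.5641.
Step k = 2:
  phi_22 = [rho(2) - phi_11 rho(1)] / [1 - phi_11 rho(1)] = [0.2602 - (0.5641)(0.5641)] / [1 - (0.5641)(0.5641)]
         = -0.05800881 / 0.68179119 = -0.0851.
Therefore phi_{22} = -0.0851.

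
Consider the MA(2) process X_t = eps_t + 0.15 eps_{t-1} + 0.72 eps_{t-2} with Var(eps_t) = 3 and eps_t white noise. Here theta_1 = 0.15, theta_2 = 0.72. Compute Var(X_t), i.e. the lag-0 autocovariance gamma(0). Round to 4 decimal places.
\gamma(0) = 4.6227

For an MA(q) process X_t = eps_t + sum_i theta_i eps_{t-i} with
Var(eps_t) = sigma^2, the variance is
  gamma(0) = sigma^2 * (1 + sum_i theta_i^2).
  sum_i theta_i^2 = (0.15)^2 + (0.72)^2 = 0.0225 + 0.5184 = 0.5409.
  gamma(0) = 3 * (1 + 0.5409) = 3 * 1.5409 = 4.6227.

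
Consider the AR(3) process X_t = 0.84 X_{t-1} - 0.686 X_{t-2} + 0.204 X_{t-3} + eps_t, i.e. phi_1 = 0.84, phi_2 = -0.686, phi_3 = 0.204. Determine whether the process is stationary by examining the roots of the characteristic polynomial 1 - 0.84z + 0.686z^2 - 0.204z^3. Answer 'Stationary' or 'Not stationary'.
\text{Stationary}

The AR(p) characteristic polynomial is P(z) = 1 - 0.84z + 0.686z^2 - 0.204z^3.
Stationarity requires all roots to lie outside the unit circle, i.e. |z| > 1 for every root.
Degree 3: look for a simple real root z0 first, then factor out (1 - z/z0) and solve the remaining quadratic.
Testing z0 = 2.5: P(2.5) = 1 + (-0.84)(2.5) + (0.686)(2.5)^2 + (-0.204)(2.5)^3
  = 1 + (-2.1) + (4.2875) + (-3.1875) = 0.  So z_0 = 2.5 is a root, |z_0| = 2.5.
Divide out the factor (1 - 0.4 z) = (1 - z/z0) (since 1/z0 = 0.4):
  P(z) = (1 - 0.4 z)(1 + (-0.44) z + (0.51) z^2)
  [check: z-coef -0.44 - (0.4) = -0.84; z^2-coef 0.51 - (0.4)(-0.44) = 0.686; z^3-coef -(0.4)(0.51) = -0.204.]
Remaining roots from the quadratic factor 1 + (-0.44) z + (0.51) z^2:
  Set 1 + (-0.44) z + (0.51) z^2 = 0, i.e. a z^2 + b z + c = 0 with a = 0.51, b = -0.44, c = 1.
  Discriminant D = b^2 - 4ac = (-0.44)^2 - 4*(0.51)*1 = 0.1936 - (2.04) = -1.8464.
  D < 0, so the roots are the complex-conjugate pair z = (-b +/- i sqrt(-D)) / (2a) = 0.4314 +/- 1.3322i.
  For a conjugate pair |z|^2 = z * conj(z) = (product of roots) = c/a = 1/(0.51) = 1.960784, so |z| = sqrt(1.960784) = 1.4003 for both roots.
Moduli of all roots: 2.5000, 1.4003, 1.4003.
All moduli strictly greater than 1? Yes.
Verdict: Stationary.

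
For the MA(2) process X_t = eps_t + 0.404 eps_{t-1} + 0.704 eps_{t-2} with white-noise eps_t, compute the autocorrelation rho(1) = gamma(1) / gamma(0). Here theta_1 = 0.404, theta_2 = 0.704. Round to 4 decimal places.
\rho(1) = 0.4150

For an MA(q) process with theta_0 = 1, the autocovariance is
  gamma(k) = sigma^2 * sum_{i=0..q-k} theta_i * theta_{i+k},
and rho(k) = gamma(k) / gamma(0). Sigma^2 cancels.
  numerator   = (1)*(0.404) + (0.404)*(0.704) = 0.688416.
  denominator = (1)^2 + (0.404)^2 + (0.704)^2 = 1.658832.
  rho(1) = 0.688416 / 1.658832 = 0.4150.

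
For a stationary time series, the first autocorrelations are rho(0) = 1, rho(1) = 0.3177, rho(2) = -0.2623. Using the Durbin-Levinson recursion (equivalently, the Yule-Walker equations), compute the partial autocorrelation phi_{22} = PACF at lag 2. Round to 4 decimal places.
\phi_{22} = -0.4040

The PACF at lag k is phi_{kk}, the last component of the solution
to the Yule-Walker system G_k phi = r_k where
  (G_k)_{ij} = rho(|i - j|), (r_k)_i = rho(i), i,j = 1..k.
Equivalently, Durbin-Levinson gives phi_{kk} iteratively:
  phi_{11} = rho(1)
  phi_{kk} = [rho(k) - sum_{j=1..k-1} phi_{k-1,j} rho(k-j)]
            / [1 - sum_{j=1..k-1} phi_{k-1,j} rho(j)],
  phi_{k,j} = phi_{k-1,j} - phi_{kk} phi_{k-1,k-j},  j = 1..k-1.
Step k = 1:
  phi_11 = rho(1) = 0.3177.
Step k = 2:
  phi_22 = [rho(2) - phi_11 rho(1)] / [1 - phi_11 rho(1)] = [-0.2623 - (0.3177)(0.3177)] / [1 - (0.3177)(0.3177)]
         = -0.36323329 / 0.89906671 = -0.404.
Therefore phi_{22} = -0.4040.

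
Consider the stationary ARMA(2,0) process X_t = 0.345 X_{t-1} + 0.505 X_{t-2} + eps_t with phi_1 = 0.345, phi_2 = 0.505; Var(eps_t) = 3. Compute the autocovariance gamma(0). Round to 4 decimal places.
\gamma(0) = 7.8310

Multiply the model equation by X_{t-k} and take expectations. With theta_0 = psi_0 = 1 and psi_j the MA(infinity) weights, this gives
  gamma(k) - sum_i phi_i gamma(k-i) = c_k,
  c_k = sigma^2 * sum_{j=k..q} theta_j psi_{j-k}   (c_k = 0 for k > q),
using gamma(-m) = gamma(m).
Pure AR (q = 0): c_0 = sigma^2 = 3, c_k = 0 for k >= 1.
Equations for k = 0, 1, 2 (AR order 2, c_2 = 0):
  (E0) gamma(0) = phi_1 gamma(1) + phi_2 gamma(2) + c_0
  (E1) gamma(1) = phi_1 gamma(0) + phi_2 gamma(1) + c_1
  (E2) gamma(2) = phi_1 gamma(1) + phi_2 gamma(0)
From (E1): gamma(1) = A gamma(0) + B with
  A = phi_1 / (1 - phi_2) = 0.345 / 0.495 = 0.69697,   B = c_1 / (1 - phi_2) = 0 / 0.495 = 0.
Insert (E2) into (E0): gamma(0) (1 - phi_2^2) = phi_1 (1 + phi_2) gamma(1) + c_0.
  phi_1 (1 + phi_2) = (0.345)(1.505) = 0.519225,   1 - phi_2^2 = 0.744975.
Replace gamma(1) by A gamma(0) + B and collect gamma(0):
  gamma(0) [0.744975 - (0.519225)(0.69697)] = c_0 = 3
  gamma(0) * 0.383091 = 3
  gamma(0) = 3 / 0.383091 = 7.831039.
Therefore gamma(0) = 7.8310 (to 4 decimal places).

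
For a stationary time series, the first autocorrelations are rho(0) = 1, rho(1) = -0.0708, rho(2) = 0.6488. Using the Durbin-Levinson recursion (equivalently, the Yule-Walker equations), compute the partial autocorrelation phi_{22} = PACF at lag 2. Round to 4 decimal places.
\phi_{22} = 0.6470

The PACF at lag k is phi_{kk}, the last component of the solution
to the Yule-Walker system G_k phi = r_k where
  (G_k)_{ij} = rho(|i - j|), (r_k)_i = rho(i), i,j = 1..k.
Equivalently, Durbin-Levinson gives phi_{kk} iteratively:
  phi_{11} = rho(1)
  phi_{kk} = [rho(k) - sum_{j=1..k-1} phi_{k-1,j} rho(k-j)]
            / [1 - sum_{j=1..k-1} phi_{k-1,j} rho(j)],
  phi_{k,j} = phi_{k-1,j} - phi_{kk} phi_{k-1,k-j},  j = 1..k-1.
Step k = 1:
  phi_11 = rho(1) = -0.0708.
Step k = 2:
  phi_22 = [rho(2) - phi_11 rho(1)] / [1 - phi_11 rho(1)] = [0.6488 - (-0.0708)(-0.0708)] / [1 - (-0.0708)(-0.0708)]
         = 0.64378736 / 0.99498736 = 0.647.
Therefore phi_{22} = 0.6470.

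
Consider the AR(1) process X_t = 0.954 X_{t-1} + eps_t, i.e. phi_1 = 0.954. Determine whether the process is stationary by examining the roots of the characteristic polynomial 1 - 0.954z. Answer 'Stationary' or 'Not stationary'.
\text{Stationary}

The AR(p) characteristic polynomial is P(z) = 1 - 0.954z.
Stationarity requires all roots to lie outside the unit circle, i.e. |z| > 1 for every root.
This is linear in z: 1 + (-0.954) z = 0  =>  z = -1/(-0.954) = 1.048218,  |z| = 1.048218.
Moduli of all roots: 1.0482.
All moduli strictly greater than 1? Yes.
Verdict: Stationary.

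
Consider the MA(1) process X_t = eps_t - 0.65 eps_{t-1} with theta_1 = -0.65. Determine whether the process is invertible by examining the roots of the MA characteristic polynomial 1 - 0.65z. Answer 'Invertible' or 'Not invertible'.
\text{Invertible}

The MA(q) characteristic polynomial is P(z) = 1 - 0.65z.
Invertibility requires all roots to lie outside the unit circle, i.e. |z| > 1 for every root.
This is linear in z: 1 + (-0.65) z = 0  =>  z = -1/(-0.65) = 1.538462,  |z| = 1.538462.
Moduli of all roots: 1.5385.
All moduli strictly greater than 1? Yes.
Verdict: Invertible.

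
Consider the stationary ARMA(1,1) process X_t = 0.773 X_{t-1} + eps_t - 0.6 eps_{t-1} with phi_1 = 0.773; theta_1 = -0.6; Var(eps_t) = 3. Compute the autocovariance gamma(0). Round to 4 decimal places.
\gamma(0) = 3.2231

Multiply the model equation by X_{t-k} and take expectations. With theta_0 = psi_0 = 1 and psi_j the MA(infinity) weights, this gives
  gamma(k) - sum_i phi_i gamma(k-i) = c_k,
  c_k = sigma^2 * sum_{j=k..q} theta_j psi_{j-k}   (c_k = 0 for k > q),
using gamma(-m) = gamma(m).
psi-weights needed (psi_j = theta_j + sum_i phi_i psi_{j-i}):
  psi_1 = theta_1 + phi_1 = -0.6 + (0.773) = 0.173
Right-hand sides:
  c_0 = sigma^2 (1 + theta_1 psi_1) = 3 * (1 + (-0.6)(0.173)) = 3 * 0.8962 = 2.6886
  c_1 = sigma^2 theta_1 = 3 * (-0.6) = -1.8
  c_2 = 0
Equations for k = 0 and k = 1 (AR order 1):
  gamma(0) = phi_1 gamma(1) + c_0
  gamma(1) = phi_1 gamma(0) + c_1
Substituting the second into the first: gamma(0) (1 - phi_1^2) = c_0 + phi_1 c_1, so
  gamma(0) = (c_0 + phi_1 c_1) / (1 - phi_1^2) = (2.6886 + (0.773)(-1.8)) / (1 - (0.773)^2) = 1.2972 / 0.402471 = 3.223089.
Therefore gamma(0) = 3.2231 (to 4 decimal places).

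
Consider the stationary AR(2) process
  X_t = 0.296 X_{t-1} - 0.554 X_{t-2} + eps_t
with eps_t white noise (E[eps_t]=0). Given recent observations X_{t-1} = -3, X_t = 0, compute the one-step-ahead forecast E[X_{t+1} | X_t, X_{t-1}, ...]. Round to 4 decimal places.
E[X_{t+1} \mid \mathcal F_t] = 1.6620

For an AR(p) model X_t = c + sum_i phi_i X_{t-i} + eps_t, the
one-step-ahead conditional mean is
  E[X_{t+1} | X_t, ...] = c + sum_i phi_i X_{t+1-i}.
Substitute known values:
  E[X_{t+1} | ...] = (0.296) * (0) + (-0.554) * (-3)
                   = 1.6620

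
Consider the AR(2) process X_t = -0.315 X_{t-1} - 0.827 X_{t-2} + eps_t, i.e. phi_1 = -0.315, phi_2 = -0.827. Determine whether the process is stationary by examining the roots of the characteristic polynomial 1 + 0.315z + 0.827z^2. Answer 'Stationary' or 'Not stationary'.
\text{Stationary}

The AR(p) characteristic polynomial is P(z) = 1 + 0.315z + 0.827z^2.
Stationarity requires all roots to lie outside the unit circle, i.e. |z| > 1 for every root.
Set 1 + (0.315) z + (0.827) z^2 = 0, i.e. a z^2 + b z + c = 0 with a = 0.827, b = 0.315, c = 1.
Discriminant D = b^2 - 4ac = (0.315)^2 - 4*(0.827)*1 = 0.099225 - (3.308) = -3.208775.
D < 0, so the roots are the complex-conjugate pair z = (-b +/- i sqrt(-D)) / (2a) = -0.1904 +/- 1.083i.
For a conjugate pair |z|^2 = z * conj(z) = (product of roots) = c/a = 1/(0.827) = 1.20919, so |z| = sqrt(1.20919) = 1.0996 for both roots.
Moduli of all roots: 1.0996, 1.0996.
All moduli strictly greater than 1? Yes.
Verdict: Stationary.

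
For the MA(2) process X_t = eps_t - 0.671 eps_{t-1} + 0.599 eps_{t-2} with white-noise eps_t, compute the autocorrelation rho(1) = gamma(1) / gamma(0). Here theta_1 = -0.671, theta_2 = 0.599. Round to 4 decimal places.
\rho(1) = -0.5931

For an MA(q) process with theta_0 = 1, the autocovariance is
  gamma(k) = sigma^2 * sum_{i=0..q-k} theta_i * theta_{i+k},
and rho(k) = gamma(k) / gamma(0). Sigma^2 cancels.
  numerator   = (1)*(-0.671) + (-0.671)*(0.599) = -1.072929.
  denominator = (1)^2 + (-0.671)^2 + (0.599)^2 = 1.809042.
  rho(1) = -1.072929 / 1.809042 = -0.5931.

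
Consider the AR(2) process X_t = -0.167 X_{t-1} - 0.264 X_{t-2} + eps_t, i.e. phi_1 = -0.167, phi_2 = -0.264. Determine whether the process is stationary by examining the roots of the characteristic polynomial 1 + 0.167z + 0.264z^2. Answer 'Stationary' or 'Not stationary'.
\text{Stationary}

The AR(p) characteristic polynomial is P(z) = 1 + 0.167z + 0.264z^2.
Stationarity requires all roots to lie outside the unit circle, i.e. |z| > 1 for every root.
Set 1 + (0.167) z + (0.264) z^2 = 0, i.e. a z^2 + b z + c = 0 with a = 0.264, b = 0.167, c = 1.
Discriminant D = b^2 - 4ac = (0.167)^2 - 4*(0.264)*1 = 0.027889 - (1.056) = -1.028111.
D < 0, so the roots are the complex-conjugate pair z = (-b +/- i sqrt(-D)) / (2a) = -0.3163 +/- 1.9204i.
For a conjugate pair |z|^2 = z * conj(z) = (product of roots) = c/a = 1/(0.264) = 3.787879, so |z| = sqrt(3.787879) = 1.9462 for both roots.
Moduli of all roots: 1.9462, 1.9462.
All moduli strictly greater than 1? Yes.
Verdict: Stationary.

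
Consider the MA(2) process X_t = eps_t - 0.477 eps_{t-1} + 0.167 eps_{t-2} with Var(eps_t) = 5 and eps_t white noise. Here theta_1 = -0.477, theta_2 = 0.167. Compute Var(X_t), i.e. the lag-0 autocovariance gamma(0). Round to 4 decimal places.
\gamma(0) = 6.2771

For an MA(q) process X_t = eps_t + sum_i theta_i eps_{t-i} with
Var(eps_t) = sigma^2, the variance is
  gamma(0) = sigma^2 * (1 + sum_i theta_i^2).
  sum_i theta_i^2 = (-0.477)^2 + (0.167)^2 = 0.227529 + 0.027889 = 0.255418.
  gamma(0) = 5 * (1 + 0.255418) = 5 * 1.255418 = 6.27709, which rounds to 6.2771.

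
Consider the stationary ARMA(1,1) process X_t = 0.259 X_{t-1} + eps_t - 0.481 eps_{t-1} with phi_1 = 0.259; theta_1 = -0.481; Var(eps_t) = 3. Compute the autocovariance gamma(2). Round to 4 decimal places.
\gamma(2) = -0.1619

Multiply the model equation by X_{t-k} and take expectations. With theta_0 = psi_0 = 1 and psi_j the MA(infinity) weights, this gives
  gamma(k) - sum_i phi_i gamma(k-i) = c_k,
  c_k = sigma^2 * sum_{j=k..q} theta_j psi_{j-k}   (c_k = 0 for k > q),
using gamma(-m) = gamma(m).
psi-weights needed (psi_j = theta_j + sum_i phi_i psi_{j-i}):
  psi_1 = theta_1 + phi_1 = -0.481 + (0.259) = -0.222
Right-hand sides:
  c_0 = sigma^2 (1 + theta_1 psi_1) = 3 * (1 + (-0.481)(-0.222)) = 3 * 1.106782 = 3.320346
  c_1 = sigma^2 theta_1 = 3 * (-0.481) = -1.443
  c_2 = 0
Equations for k = 0 and k = 1 (AR order 1):
  gamma(0) = phi_1 gamma(1) + c_0
  gamma(1) = phi_1 gamma(0) + c_1
Substituting the second into the first: gamma(0) (1 - phi_1^2) = c_0 + phi_1 c_1, so
  gamma(0) = (c_0 + phi_1 c_1) / (1 - phi_1^2) = (3.320346 + (0.259)(-1.443)) / (1 - (0.259)^2) = 2.946609 / 0.932919 = 3.158483.
  gamma(1) = phi_1 gamma(0) + c_1 = (0.259)(3.158483) + (-1.443) = -0.624953.
For k = 2 (> q): gamma(2) = phi_1 gamma(1) = (0.259)(-0.624953) = -0.161863.
Therefore gamma(2) = -0.1619 (to 4 decimal places).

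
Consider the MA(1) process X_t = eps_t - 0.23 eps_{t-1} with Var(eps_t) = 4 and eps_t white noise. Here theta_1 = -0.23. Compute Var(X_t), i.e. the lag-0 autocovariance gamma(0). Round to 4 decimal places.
\gamma(0) = 4.2116

For an MA(q) process X_t = eps_t + sum_i theta_i eps_{t-i} with
Var(eps_t) = sigma^2, the variance is
  gamma(0) = sigma^2 * (1 + sum_i theta_i^2).
  sum_i theta_i^2 = (-0.23)^2 = 0.0529.
  gamma(0) = 4 * (1 + 0.0529) = 4 * 1.0529 = 4.2116.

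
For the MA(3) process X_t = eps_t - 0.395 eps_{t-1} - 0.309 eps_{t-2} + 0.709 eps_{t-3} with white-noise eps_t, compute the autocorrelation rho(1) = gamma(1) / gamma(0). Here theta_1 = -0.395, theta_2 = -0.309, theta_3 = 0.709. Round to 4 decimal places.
\rho(1) = -0.2805

For an MA(q) process with theta_0 = 1, the autocovariance is
  gamma(k) = sigma^2 * sum_{i=0..q-k} theta_i * theta_{i+k},
and rho(k) = gamma(k) / gamma(0). Sigma^2 cancels.
  numerator   = (1)*(-0.395) + (-0.395)*(-0.309) + (-0.309)*(0.709) = -0.492026.
  denominator = (1)^2 + (-0.395)^2 + (-0.309)^2 + (0.709)^2 = 1.754187.
  rho(1) = -0.492026 / 1.754187 = -0.2805.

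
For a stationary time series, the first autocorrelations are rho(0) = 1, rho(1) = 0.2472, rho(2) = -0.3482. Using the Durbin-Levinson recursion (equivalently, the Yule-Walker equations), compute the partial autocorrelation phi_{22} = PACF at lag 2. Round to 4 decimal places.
\phi_{22} = -0.4359

The PACF at lag k is phi_{kk}, the last component of the solution
to the Yule-Walker system G_k phi = r_k where
  (G_k)_{ij} = rho(|i - j|), (r_k)_i = rho(i), i,j = 1..k.
Equivalently, Durbin-Levinson gives phi_{kk} iteratively:
  phi_{11} = rho(1)
  phi_{kk} = [rho(k) - sum_{j=1..k-1} phi_{k-1,j} rho(k-j)]
            / [1 - sum_{j=1..k-1} phi_{k-1,j} rho(j)],
  phi_{k,j} = phi_{k-1,j} - phi_{kk} phi_{k-1,k-j},  j = 1..k-1.
Step k = 1:
  phi_11 = rho(1) = 0.2472.
Step k = 2:
  phi_22 = [rho(2) - phi_11 rho(1)] / [1 - phi_11 rho(1)] = [-0.3482 - (0.2472)(0.2472)] / [1 - (0.2472)(0.2472)]
         = -0.40930784 / 0.93889216 = -0.4359.
Therefore phi_{22} = -0.4359.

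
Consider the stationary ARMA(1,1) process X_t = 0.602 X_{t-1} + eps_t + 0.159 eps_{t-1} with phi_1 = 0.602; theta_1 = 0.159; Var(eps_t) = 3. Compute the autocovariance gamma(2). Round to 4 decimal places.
\gamma(2) = 2.3619

Multiply the model equation by X_{t-k} and take expectations. With theta_0 = psi_0 = 1 and psi_j the MA(infinity) weights, this gives
  gamma(k) - sum_i phi_i gamma(k-i) = c_k,
  c_k = sigma^2 * sum_{j=k..q} theta_j psi_{j-k}   (c_k = 0 for k > q),
using gamma(-m) = gamma(m).
psi-weights needed (psi_j = theta_j + sum_i phi_i psi_{j-i}):
  psi_1 = theta_1 + phi_1 = 0.159 + (0.602) = 0.761
Right-hand sides:
  c_0 = sigma^2 (1 + theta_1 psi_1) = 3 * (1 + (0.159)(0.761)) = 3 * 1.120999 = 3.362997
  c_1 = sigma^2 theta_1 = 3 * (0.159) = 0.477
  c_2 = 0
Equations for k = 0 and k = 1 (AR order 1):
  gamma(0) = phi_1 gamma(1) + c_0
  gamma(1) = phi_1 gamma(0) + c_1
Substituting the second into the first: gamma(0) (1 - phi_1^2) = c_0 + phi_1 c_1, so
  gamma(0) = (c_0 + phi_1 c_1) / (1 - phi_1^2) = (3.362997 + (0.602)(0.477)) / (1 - (0.602)^2) = 3.650151 / 0.637596 = 5.724865.
  gamma(1) = phi_1 gamma(0) + c_1 = (0.602)(5.724865) + (0.477) = 3.923369.
For k = 2 (> q): gamma(2) = phi_1 gamma(1) = (0.602)(3.923369) = 2.361868.
Therefore gamma(2) = 2.3619 (to 4 decimal places).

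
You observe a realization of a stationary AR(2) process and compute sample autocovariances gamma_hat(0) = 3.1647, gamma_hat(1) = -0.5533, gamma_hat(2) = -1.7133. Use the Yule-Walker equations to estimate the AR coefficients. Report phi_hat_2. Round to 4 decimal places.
\hat\phi_{2} = -0.5900

The Yule-Walker equations for an AR(p) process read, in matrix form,
  Gamma_p phi = r_p,   with   (Gamma_p)_{ij} = gamma(|i - j|),
                       (r_p)_i = gamma(i),   i,j = 1..p.
Substitute the sample gammas (Toeplitz matrix and right-hand side of size 2):
  Gamma_p = [[3.1647, -0.5533], [-0.5533, 3.1647]]
  r_p     = [-0.5533, -1.7133]
Written out:
  3.1647 phi_1 - 0.5533 phi_2 = -0.5533
  -0.5533 phi_1 + 3.1647 phi_2 = -1.7133
Solve by Cramer's rule:
  det = gamma(0)^2 - gamma(1)^2 = (3.1647)^2 - (-0.5533)^2 = 10.01532609 - 0.30614089 = 9.7091852
  phi_hat_1 = [gamma(1) gamma(0) - gamma(1) gamma(2)] / det = [(-0.5533)(3.1647) - (-0.5533)(-1.7133)] / 9.7091852 = -2.6989974 / 9.7091852 = -0.278
  phi_hat_2 = [gamma(0) gamma(2) - gamma(1)^2] / det = [(3.1647)(-1.7133) - (-0.5533)^2] / 9.7091852 = -5.7282214 / 9.7091852 = -0.59
So phi_hat = [-0.2780, -0.5900].
Therefore phi_hat_2 = -0.5900.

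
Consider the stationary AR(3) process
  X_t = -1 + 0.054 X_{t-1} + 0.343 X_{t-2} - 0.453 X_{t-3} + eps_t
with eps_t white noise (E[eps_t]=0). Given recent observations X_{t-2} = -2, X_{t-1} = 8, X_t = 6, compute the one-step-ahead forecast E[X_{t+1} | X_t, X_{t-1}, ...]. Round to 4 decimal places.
E[X_{t+1} \mid \mathcal F_t] = 2.9740

For an AR(p) model X_t = c + sum_i phi_i X_{t-i} + eps_t, the
one-step-ahead conditional mean is
  E[X_{t+1} | X_t, ...] = c + sum_i phi_i X_{t+1-i}.
Substitute known values:
  E[X_{t+1} | ...] = -1 + (0.054) * (6) + (0.343) * (8) + (-0.453) * (-2)
                   = 2.9740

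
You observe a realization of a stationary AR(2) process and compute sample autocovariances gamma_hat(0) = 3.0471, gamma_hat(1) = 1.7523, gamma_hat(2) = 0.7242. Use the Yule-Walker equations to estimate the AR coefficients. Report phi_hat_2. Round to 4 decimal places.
\hat\phi_{2} = -0.1390

The Yule-Walker equations for an AR(p) process read, in matrix form,
  Gamma_p phi = r_p,   with   (Gamma_p)_{ij} = gamma(|i - j|),
                       (r_p)_i = gamma(i),   i,j = 1..p.
Substitute the sample gammas (Toeplitz matrix and right-hand side of size 2):
  Gamma_p = [[3.0471, 1.7523], [1.7523, 3.0471]]
  r_p     = [1.7523, 0.7242]
Written out:
  3.0471 phi_1 + 1.7523 phi_2 = 1.7523
  1.7523 phi_1 + 3.0471 phi_2 = 0.7242
Solve by Cramer's rule:
  det = gamma(0)^2 - gamma(1)^2 = (3.0471)^2 - (1.7523)^2 = 9.28481841 - 3.07055529 = 6.21426312
  phi_hat_1 = [gamma(1) gamma(0) - gamma(1) gamma(2)] / det = [(1.7523)(3.0471) - (1.7523)(0.7242)] / 6.21426312 = 4.07041767 / 6.21426312 = 0.655
  phi_hat_2 = [gamma(0) gamma(2) - gamma(1)^2] / det = [(3.0471)(0.7242) - (1.7523)^2] / 6.21426312 = -0.86384547 / 6.21426312 = -0.139
So phi_hat = [0.6550, -0.1390].
Therefore phi_hat_2 = -0.1390.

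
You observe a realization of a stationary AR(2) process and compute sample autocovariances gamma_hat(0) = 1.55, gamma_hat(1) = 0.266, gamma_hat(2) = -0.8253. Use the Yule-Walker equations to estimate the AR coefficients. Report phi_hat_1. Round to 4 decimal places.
\hat\phi_{1} = 0.2710

The Yule-Walker equations for an AR(p) process read, in matrix form,
  Gamma_p phi = r_p,   with   (Gamma_p)_{ij} = gamma(|i - j|),
                       (r_p)_i = gamma(i),   i,j = 1..p.
Substitute the sample gammas (Toeplitz matrix and right-hand side of size 2):
  Gamma_p = [[1.55, 0.266], [0.266, 1.55]]
  r_p     = [0.266, -0.8253]
Written out:
  1.55 phi_1 + 0.266 phi_2 = 0.266
  0.266 phi_1 + 1.55 phi_2 = -0.8253
Solve by Cramer's rule:
  det = gamma(0)^2 - gamma(1)^2 = (1.55)^2 - (0.266)^2 = 2.4025 - 0.070756 = 2.331744
  phi_hat_1 = [gamma(1) gamma(0) - gamma(1) gamma(2)] / det = [(0.266)(1.55) - (0.266)(-0.8253)] / 2.331744 = 0.6318298 / 2.331744 = 0.271
  phi_hat_2 = [gamma(0) gamma(2) - gamma(1)^2] / det = [(1.55)(-0.8253) - (0.266)^2] / 2.331744 = -1.349971 / 2.331744 = -0.579
So phi_hat = [0.2710, -0.5790].
Therefore phi_hat_1 = 0.2710.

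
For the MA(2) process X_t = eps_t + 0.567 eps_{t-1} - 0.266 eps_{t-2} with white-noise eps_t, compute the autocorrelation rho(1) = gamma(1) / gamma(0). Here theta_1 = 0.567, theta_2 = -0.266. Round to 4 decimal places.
\rho(1) = 0.2989

For an MA(q) process with theta_0 = 1, the autocovariance is
  gamma(k) = sigma^2 * sum_{i=0..q-k} theta_i * theta_{i+k},
and rho(k) = gamma(k) / gamma(0). Sigma^2 cancels.
  numerator   = (1)*(0.567) + (0.567)*(-0.266) = 0.416178.
  denominator = (1)^2 + (0.567)^2 + (-0.266)^2 = 1.392245.
  rho(1) = 0.416178 / 1.392245 = 0.2989.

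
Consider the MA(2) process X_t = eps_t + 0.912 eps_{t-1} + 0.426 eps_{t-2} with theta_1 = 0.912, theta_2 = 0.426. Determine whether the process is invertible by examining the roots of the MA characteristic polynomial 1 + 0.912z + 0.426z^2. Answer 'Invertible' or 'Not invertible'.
\text{Invertible}

The MA(q) characteristic polynomial is P(z) = 1 + 0.912z + 0.426z^2.
Invertibility requires all roots to lie outside the unit circle, i.e. |z| > 1 for every root.
Set 1 + (0.912) z + (0.426) z^2 = 0, i.e. a z^2 + b z + c = 0 with a = 0.426, b = 0.912, c = 1.
Discriminant D = b^2 - 4ac = (0.912)^2 - 4*(0.426)*1 = 0.831744 - (1.704) = -0.872256.
D < 0, so the roots are the complex-conjugate pair z = (-b +/- i sqrt(-D)) / (2a) = -1.0704 +/- 1.0962i.
For a conjugate pair |z|^2 = z * conj(z) = (product of roots) = c/a = 1/(0.426) = 2.347418, so |z| = sqrt(2.347418) = 1.5321 for both roots.
Moduli of all roots: 1.5321, 1.5321.
All moduli strictly greater than 1? Yes.
Verdict: Invertible.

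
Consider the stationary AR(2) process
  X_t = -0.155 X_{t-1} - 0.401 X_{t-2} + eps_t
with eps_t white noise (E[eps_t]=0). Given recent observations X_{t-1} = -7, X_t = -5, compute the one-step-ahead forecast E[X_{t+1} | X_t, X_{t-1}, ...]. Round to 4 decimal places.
E[X_{t+1} \mid \mathcal F_t] = 3.5820

For an AR(p) model X_t = c + sum_i phi_i X_{t-i} + eps_t, the
one-step-ahead conditional mean is
  E[X_{t+1} | X_t, ...] = c + sum_i phi_i X_{t+1-i}.
Substitute known values:
  E[X_{t+1} | ...] = (-0.155) * (-5) + (-0.401) * (-7)
                   = 3.5820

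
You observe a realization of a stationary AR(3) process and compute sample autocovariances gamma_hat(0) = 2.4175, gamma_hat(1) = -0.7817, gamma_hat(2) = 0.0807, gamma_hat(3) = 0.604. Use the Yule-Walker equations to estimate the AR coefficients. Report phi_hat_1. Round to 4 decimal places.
\hat\phi_{1} = -0.3280

The Yule-Walker equations for an AR(p) process read, in matrix form,
  Gamma_p phi = r_p,   with   (Gamma_p)_{ij} = gamma(|i - j|),
                       (r_p)_i = gamma(i),   i,j = 1..p.
Substitute the sample gammas (Toeplitz matrix and right-hand side of size 3):
  Gamma_p = [[2.4175, -0.7817, 0.0807], [-0.7817, 2.4175, -0.7817], [0.0807, -0.7817, 2.4175]]
  r_p     = [-0.7817, 0.0807, 0.604]
Written out (R1..R3):
  (R1) 2.4175 phi_1 - 0.7817 phi_2 + 0.0807 phi_3 = -0.7817
  (R2) -0.7817 phi_1 + 2.4175 phi_2 - 0.7817 phi_3 = 0.0807
  (R3) 0.0807 phi_1 - 0.7817 phi_2 + 2.4175 phi_3 = 0.604
Gaussian elimination:
  R2 <- R2 - (-0.7817/2.4175) R1 = R2 - (-0.323351) R1:  2.164737 phi_2 - 0.755606 phi_3 = -0.172063
  R3 <- R3 - (0.0807/2.4175) R1 = R3 - (0.033382) R1:  -0.755606 phi_2 + 2.414806 phi_3 = 0.630094
  R3 <- R3 - (-0.755606/2.164737) R2 = R3 - (-0.349052) R2:  2.15106 phi_3 = 0.570035
Back-substitution:
  phi_hat_3 = 0.570035 / 2.15106 = 0.265002
  phi_hat_2 = (-0.172063 - (-0.755606)(0.265002)) / 2.164737 = 0.013015
  phi_hat_1 = (-0.7817 - (-0.7817)(0.013015) - (0.0807)(0.265002)) / 2.4175 = -0.327988
So phi_hat = [-0.3280, 0.0130, 0.2650].
Therefore phi_hat_1 = -0.3280.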